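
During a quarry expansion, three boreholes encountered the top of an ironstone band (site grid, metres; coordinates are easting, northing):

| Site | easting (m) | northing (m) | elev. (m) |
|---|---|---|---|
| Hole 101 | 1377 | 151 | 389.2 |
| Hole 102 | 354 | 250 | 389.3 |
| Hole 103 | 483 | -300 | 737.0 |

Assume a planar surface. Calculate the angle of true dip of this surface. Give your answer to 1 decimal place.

Two edge vectors: Hole 101→Hole 102 = (-1023, 99, 0.1), Hole 101→Hole 103 = (-894, -451, 347.8).
Normal n = (Hole 101→Hole 102) × (Hole 101→Hole 103) = (34477.3, 355710, 549879).
So ∂z/∂easting = −n_x/n_z = −0.06270 and ∂z/∂northing = −n_y/n_z = −0.64689.
Gradient magnitude |∇z| = √(a² + b²) = √(0.00393 + 0.41846) = 0.64992.
True dip = arctan(0.64992) = 33.0°, dipping toward N (azimuth ≈ 006°).

33.0°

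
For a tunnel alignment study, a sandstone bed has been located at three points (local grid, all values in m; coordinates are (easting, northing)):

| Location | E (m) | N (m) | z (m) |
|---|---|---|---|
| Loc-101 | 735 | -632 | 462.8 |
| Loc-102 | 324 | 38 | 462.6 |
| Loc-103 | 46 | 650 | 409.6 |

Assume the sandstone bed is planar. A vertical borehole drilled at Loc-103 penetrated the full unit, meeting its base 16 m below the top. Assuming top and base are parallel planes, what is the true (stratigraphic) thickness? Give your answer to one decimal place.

13.5 m

Let the plane be z = a·E + b·N + c.
Loc-102−Loc-101: −411a + 670b = −0.2;  Loc-103−Loc-101: −689a + 1282b = −53.2.
Solving gives a = −0.54216, b = −0.33287.
|∇z| = √(a²+b²) = 0.63619, so dip δ = arctan(0.63619) = 32.46°.
True thickness = vertical thickness × cos δ = 16 × cos 32.46° = 13.5 m.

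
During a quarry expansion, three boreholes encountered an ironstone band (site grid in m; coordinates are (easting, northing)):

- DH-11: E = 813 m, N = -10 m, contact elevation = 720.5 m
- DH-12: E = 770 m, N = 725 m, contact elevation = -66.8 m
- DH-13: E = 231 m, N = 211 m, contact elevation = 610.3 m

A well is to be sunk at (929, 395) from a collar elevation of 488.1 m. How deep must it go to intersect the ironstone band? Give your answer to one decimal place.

232.5 m

Let the plane be z = a·E + b·N + c.
DH-12−DH-11: −43a + 735b = −787.3;  DH-13−DH-11: −582a + 221b = −110.2.
Solving gives a = −0.22234, b = −1.08416.
Then c = 720.5 − a·813 − b·-10 = 890.42.
At (929, 395): z_contact = −206.55 − 428.24 + 890.42 = 255.62 m.
Depth below ground = 488.1 − 255.62 = 232.5 m.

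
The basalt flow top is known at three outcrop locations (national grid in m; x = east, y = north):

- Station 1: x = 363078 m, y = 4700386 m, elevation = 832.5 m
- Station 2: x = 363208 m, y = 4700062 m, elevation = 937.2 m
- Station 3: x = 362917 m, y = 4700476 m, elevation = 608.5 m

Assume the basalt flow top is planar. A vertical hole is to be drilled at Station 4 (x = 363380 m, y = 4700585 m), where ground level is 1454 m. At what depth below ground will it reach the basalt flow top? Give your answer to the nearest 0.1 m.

Let the plane be z = a·x + b·y + c.
Station 2−Station 1: 130a − 324b = 104.7;  Station 3−Station 1: −161a + 90b = −224.
Solving gives a = 1.560720641, b = 0.303066924.
Then c = 832.5 − a·363078 − b·4700386 = −1990362.35.
At (363380, 4700585): z_contact = 567134.67 + 1424591.84 − 1990362.35 = 1364.15 m.
Depth below ground = 1454 − 1364.15 = 89.9 m.

89.9 m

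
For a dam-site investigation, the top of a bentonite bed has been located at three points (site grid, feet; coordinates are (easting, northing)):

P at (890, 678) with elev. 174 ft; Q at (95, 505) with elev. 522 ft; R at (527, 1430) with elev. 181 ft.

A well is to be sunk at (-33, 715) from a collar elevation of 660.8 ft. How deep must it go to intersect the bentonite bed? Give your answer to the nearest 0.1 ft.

126.2 ft

Two edge vectors: P→Q = (-795, -173, 348), P→R = (-363, 752, 7).
Normal n = (P→Q) × (P→R) = (-262907, -120759, -660639).
So ∂z/∂E = −n_x/n_z = −0.397959 and ∂z/∂N = −n_y/n_z = −0.182791.
Intercept c from P: 174 + 354.18 + 123.93 = 652.12.
At (-33, 715): z_contact = 13.13 − 130.70 + 652.12 = 534.55 ft.
Depth below ground = 660.8 − 534.55 = 126.2 ft.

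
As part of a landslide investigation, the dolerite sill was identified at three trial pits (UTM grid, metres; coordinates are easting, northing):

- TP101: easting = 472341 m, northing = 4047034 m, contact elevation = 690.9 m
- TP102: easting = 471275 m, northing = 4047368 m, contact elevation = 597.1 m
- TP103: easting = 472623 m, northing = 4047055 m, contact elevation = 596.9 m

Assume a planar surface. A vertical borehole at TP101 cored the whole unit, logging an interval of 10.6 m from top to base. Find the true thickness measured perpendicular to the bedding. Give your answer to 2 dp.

Let the plane be z = a·easting + b·northing + c.
TP102−TP101: −1066a + 334b = −93.8;  TP103−TP101: 282a + 21b = −94.
Solving gives a = −0.25243, b = −1.08648.
|∇z| = √(a²+b²) = 1.11542, so dip δ = arctan(1.11542) = 48.12°.
True thickness = vertical thickness × cos δ = 10.6 × cos 48.12° = 7.08 m.

7.08 m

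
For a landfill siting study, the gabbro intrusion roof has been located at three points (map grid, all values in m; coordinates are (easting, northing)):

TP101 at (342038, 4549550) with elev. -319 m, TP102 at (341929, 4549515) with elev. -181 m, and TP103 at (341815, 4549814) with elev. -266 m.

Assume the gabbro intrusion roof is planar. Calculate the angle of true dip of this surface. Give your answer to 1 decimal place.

51.3°

Let the plane be z = a·E + b·N + c.
TP102−TP101: −109a − 35b = 138;  TP103−TP101: −223a + 264b = 53.
Solving gives a = −1.04664, b = −0.68333.
Gradient magnitude |∇z| = √(a² + b²) = √(1.09545 + 0.46694) = 1.24996.
True dip = arctan(1.24996) = 51.3°, dipping toward ENE (azimuth ≈ 057°).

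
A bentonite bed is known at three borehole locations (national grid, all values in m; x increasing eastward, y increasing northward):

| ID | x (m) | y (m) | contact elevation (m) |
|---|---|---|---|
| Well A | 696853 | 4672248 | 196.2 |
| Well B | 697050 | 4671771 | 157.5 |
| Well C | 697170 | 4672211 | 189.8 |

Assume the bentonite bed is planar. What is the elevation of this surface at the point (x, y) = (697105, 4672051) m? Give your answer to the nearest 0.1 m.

178.3 m

Two edge vectors: Well A→Well B = (197, -477, -38.7), Well A→Well C = (317, -37, -6.4).
Normal n = (Well A→Well B) × (Well A→Well C) = (1620.9, -11007.1, 143920).
So ∂z/∂x = −n_x/n_z = −0.011262507 and ∂z/∂y = −n_y/n_z = 0.076480684.
Intercept c from Well A: 196.2 + 7848.31 − 357336.72 = −349292.21.
At (697105, 4672051): z = −7851.1 + 357321.7 − 349292.21 = 178.3 m.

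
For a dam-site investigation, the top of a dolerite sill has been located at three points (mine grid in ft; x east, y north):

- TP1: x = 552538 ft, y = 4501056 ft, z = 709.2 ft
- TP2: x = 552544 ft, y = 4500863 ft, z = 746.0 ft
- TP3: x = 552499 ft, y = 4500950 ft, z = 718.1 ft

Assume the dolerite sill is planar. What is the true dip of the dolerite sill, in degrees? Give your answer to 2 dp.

17.94°

Let the plane be z = a·x + b·y + c.
TP2−TP1: 6a − 193b = 36.8;  TP3−TP1: −39a − 106b = 8.9.
Solving gives a = 0.26744, b = −0.18236.
Gradient magnitude |∇z| = √(a² + b²) = √(0.07152 + 0.03325) = 0.32369.
True dip = arctan(0.32369) = 17.94°, dipping toward NW (azimuth ≈ 304°).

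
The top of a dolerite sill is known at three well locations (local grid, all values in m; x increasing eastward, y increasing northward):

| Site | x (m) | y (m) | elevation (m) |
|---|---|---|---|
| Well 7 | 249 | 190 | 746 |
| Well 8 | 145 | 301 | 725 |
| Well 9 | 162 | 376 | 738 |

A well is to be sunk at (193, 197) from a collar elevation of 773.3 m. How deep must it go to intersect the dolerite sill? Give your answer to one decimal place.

44.0 m

Let the plane be z = a·x + b·y + c.
Well 8−Well 7: −104a + 111b = −21;  Well 9−Well 7: −87a + 186b = −8.
Solving gives a = 0.31155, b = 0.10271.
Then c = 746 − a·249 − b·190 = 648.91.
At (193, 197): z_contact = 60.13 + 20.23 + 648.91 = 729.27 m.
Depth below ground = 773.3 − 729.27 = 44.0 m.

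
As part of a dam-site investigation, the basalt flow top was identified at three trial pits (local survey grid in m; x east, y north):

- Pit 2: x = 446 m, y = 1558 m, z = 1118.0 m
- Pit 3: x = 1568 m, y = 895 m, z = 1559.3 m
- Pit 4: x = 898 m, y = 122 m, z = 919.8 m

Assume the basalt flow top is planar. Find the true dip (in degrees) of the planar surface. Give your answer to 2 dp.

33.67°

Two edge vectors: Pit 2→Pit 3 = (1122, -663, 441.3), Pit 2→Pit 4 = (452, -1436, -198.2).
Normal n = (Pit 2→Pit 3) × (Pit 2→Pit 4) = (765113.4, 421848, -1311516).
So ∂z/∂x = −n_x/n_z = 0.58338 and ∂z/∂y = −n_y/n_z = 0.32165.
Gradient magnitude |∇z| = √(a² + b²) = √(0.34033 + 0.10346) = 0.66618.
True dip = arctan(0.66618) = 33.67°, dipping toward WSW (azimuth ≈ 241°).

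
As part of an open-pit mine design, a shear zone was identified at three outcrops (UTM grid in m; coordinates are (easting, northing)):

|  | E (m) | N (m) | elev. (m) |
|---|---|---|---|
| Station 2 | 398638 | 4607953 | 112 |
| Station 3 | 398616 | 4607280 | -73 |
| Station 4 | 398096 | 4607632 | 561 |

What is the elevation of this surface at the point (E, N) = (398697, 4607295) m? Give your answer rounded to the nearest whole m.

Two edge vectors: Station 2→Station 3 = (-22, -673, -185), Station 2→Station 4 = (-542, -321, 449).
Normal n = (Station 2→Station 3) × (Station 2→Station 4) = (-361562, 110148, -357704).
So ∂z/∂E = −n_x/n_z = −1.01078545 and ∂z/∂N = −n_y/n_z = 0.30793058.
Intercept c from Station 2: 112 + 402937.49 − 1418929.64 = −1015880.15.
At (398697, 4607295): z = −402997.1 + 1418727.0 − 1015880.15 = -150.3 m.

-150 m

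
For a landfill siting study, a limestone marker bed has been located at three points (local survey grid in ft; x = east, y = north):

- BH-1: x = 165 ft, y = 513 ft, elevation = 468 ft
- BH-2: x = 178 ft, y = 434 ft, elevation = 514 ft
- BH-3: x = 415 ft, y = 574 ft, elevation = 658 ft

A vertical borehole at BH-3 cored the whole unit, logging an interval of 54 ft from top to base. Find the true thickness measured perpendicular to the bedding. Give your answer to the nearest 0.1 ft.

38.7 ft

Let the plane be z = a·x + b·y + c.
BH-2−BH-1: 13a − 79b = 46;  BH-3−BH-1: 250a + 61b = 190.
Solving gives a = 0.86725, b = −0.43957.
|∇z| = √(a²+b²) = 0.97229, so dip δ = arctan(0.97229) = 44.20°.
True thickness = vertical thickness × cos δ = 54 × cos 44.20° = 38.7 ft.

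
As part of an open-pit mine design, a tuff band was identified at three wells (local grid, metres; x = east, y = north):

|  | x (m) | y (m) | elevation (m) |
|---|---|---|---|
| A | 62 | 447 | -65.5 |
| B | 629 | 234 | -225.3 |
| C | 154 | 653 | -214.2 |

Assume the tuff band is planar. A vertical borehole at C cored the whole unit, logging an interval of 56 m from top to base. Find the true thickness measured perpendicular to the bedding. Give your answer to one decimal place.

46.0 m

Let the plane be z = a·x + b·y + c.
B−A: 567a − 213b = −159.8;  C−A: 92a + 206b = −148.7.
Solving gives a = −0.47355, b = −0.51035.
|∇z| = √(a²+b²) = 0.69622, so dip δ = arctan(0.69622) = 34.85°.
True thickness = vertical thickness × cos δ = 56 × cos 34.85° = 46.0 m.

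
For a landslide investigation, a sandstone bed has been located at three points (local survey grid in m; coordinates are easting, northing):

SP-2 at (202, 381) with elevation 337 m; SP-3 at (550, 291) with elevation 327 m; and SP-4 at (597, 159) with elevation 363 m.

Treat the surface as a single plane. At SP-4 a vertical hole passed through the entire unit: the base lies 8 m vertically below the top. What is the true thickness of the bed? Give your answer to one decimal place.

Let the plane be z = a·easting + b·northing + c.
SP-3−SP-2: 348a − 90b = −10;  SP-4−SP-2: 395a − 222b = 26.
Solving gives a = −0.10934, b = −0.31166.
|∇z| = √(a²+b²) = 0.33028, so dip δ = arctan(0.33028) = 18.28°.
True thickness = vertical thickness × cos δ = 8 × cos 18.28° = 7.6 m.

7.6 m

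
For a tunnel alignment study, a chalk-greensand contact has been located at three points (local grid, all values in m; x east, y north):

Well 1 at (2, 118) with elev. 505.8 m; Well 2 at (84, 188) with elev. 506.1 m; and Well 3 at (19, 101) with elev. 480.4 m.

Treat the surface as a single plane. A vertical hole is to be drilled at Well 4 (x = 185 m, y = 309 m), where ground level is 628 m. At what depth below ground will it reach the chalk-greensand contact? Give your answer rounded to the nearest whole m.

93 m

Let the plane be z = a·x + b·y + c.
Well 2−Well 1: 82a + 70b = 0.3;  Well 3−Well 1: 17a − 17b = −25.4.
Solving gives a = −0.68611, b = 0.80801.
Then c = 505.8 − a·2 − b·118 = 411.83.
At (185, 309): z_contact = −126.9 + 249.7 + 411.83 = 534.6 m.
Depth below ground = 628 − 534.6 = 93 m.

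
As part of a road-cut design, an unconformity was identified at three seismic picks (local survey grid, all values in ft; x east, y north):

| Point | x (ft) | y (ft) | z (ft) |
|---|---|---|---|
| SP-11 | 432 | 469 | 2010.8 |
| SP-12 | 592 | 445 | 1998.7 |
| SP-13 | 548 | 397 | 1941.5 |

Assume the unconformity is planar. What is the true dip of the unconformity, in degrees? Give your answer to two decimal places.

48.04°

Let the plane be z = a·x + b·y + c.
SP-12−SP-11: 160a − 24b = −12.1;  SP-13−SP-11: 116a − 72b = −69.3.
Solving gives a = 0.09066, b = 1.10856.
Gradient magnitude |∇z| = √(a² + b²) = √(0.00822 + 1.22891) = 1.11226.
True dip = arctan(1.11226) = 48.04°, dipping toward S (azimuth ≈ 185°).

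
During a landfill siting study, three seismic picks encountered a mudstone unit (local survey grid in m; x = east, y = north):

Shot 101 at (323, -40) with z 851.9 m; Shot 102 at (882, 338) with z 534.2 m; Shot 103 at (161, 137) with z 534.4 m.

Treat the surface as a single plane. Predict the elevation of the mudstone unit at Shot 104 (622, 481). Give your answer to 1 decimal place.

226.3 m

Let the plane be z = a·x + b·y + c.
Shot 102−Shot 101: 559a + 378b = −317.7;  Shot 103−Shot 101: −162a + 177b = −317.5.
Solving gives a = 0.39819, b = −1.42934.
Then c = 851.9 − a·323 − b·-40 = 666.11.
At (622, 481): z = 247.7 − 687.5 + 666.11 = 226.3 m.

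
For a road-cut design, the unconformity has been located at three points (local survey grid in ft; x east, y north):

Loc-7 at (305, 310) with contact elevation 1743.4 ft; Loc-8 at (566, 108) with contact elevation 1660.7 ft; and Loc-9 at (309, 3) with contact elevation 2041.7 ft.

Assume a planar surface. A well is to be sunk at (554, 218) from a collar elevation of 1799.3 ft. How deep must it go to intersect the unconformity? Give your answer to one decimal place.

234.1 ft

Let the plane be z = a·x + b·y + c.
Loc-8−Loc-7: 261a − 202b = −82.7;  Loc-9−Loc-7: 4a − 307b = 298.3.
Solving gives a = −1.07976, b = −0.98573.
Then c = 1743.4 − a·305 − b·310 = 2378.30.
At (554, 218): z_contact = −598.19 − 214.89 + 2378.30 = 1565.23 ft.
Depth below ground = 1799.3 − 1565.23 = 234.1 ft.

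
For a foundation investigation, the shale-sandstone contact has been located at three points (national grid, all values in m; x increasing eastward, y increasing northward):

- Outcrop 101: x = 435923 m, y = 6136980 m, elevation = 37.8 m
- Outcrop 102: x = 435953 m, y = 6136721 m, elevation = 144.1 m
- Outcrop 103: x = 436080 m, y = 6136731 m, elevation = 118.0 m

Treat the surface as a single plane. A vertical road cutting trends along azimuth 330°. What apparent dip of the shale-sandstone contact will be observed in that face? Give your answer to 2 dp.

Let the plane be z = a·x + b·y + c.
Outcrop 102−Outcrop 101: 30a − 259b = 106.3;  Outcrop 103−Outcrop 101: 157a − 249b = 80.2.
Solving gives a = −0.17163, b = −0.43030.
Unit vector along 330° is (sin 330°, cos 330°) = (-0.5000, 0.8660).
Slope in that direction = a·(-0.5000) + b·(0.8660) = −0.28684.
Apparent dip = arctan|0.28684| = 16.01° (true dip is 24.9°, so apparent ≤ true as expected).

16.01°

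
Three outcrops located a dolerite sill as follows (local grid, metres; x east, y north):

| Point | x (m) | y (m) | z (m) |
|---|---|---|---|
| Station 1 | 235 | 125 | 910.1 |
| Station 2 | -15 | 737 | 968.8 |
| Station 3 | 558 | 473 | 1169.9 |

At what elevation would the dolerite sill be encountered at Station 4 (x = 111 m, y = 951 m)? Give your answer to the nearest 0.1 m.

Two edge vectors: Station 1→Station 2 = (-250, 612, 58.7), Station 1→Station 3 = (323, 348, 259.8).
Normal n = (Station 1→Station 2) × (Station 1→Station 3) = (138570, 83910.1, -284676).
So ∂z/∂x = −n_x/n_z = 0.48676 and ∂z/∂y = −n_y/n_z = 0.29476.
Intercept c from Station 1: 910.1 − 114.39 − 36.84 = 758.87.
At (111, 951): z = 54.0 + 280.3 + 758.87 = 1093.2 m.

1093.2 m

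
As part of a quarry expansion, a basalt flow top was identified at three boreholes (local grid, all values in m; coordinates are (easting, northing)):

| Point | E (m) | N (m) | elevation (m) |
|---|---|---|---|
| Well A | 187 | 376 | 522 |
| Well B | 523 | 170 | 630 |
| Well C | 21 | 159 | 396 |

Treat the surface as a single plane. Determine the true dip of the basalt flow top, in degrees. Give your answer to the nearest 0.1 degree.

Let the plane be z = a·E + b·N + c.
Well B−Well A: 336a − 206b = 108;  Well C−Well A: −166a − 217b = −126.
Solving gives a = 0.46114, b = 0.22788.
Gradient magnitude |∇z| = √(a² + b²) = √(0.21265 + 0.05193) = 0.51438.
True dip = arctan(0.51438) = 27.2°, dipping toward WSW (azimuth ≈ 244°).

27.2°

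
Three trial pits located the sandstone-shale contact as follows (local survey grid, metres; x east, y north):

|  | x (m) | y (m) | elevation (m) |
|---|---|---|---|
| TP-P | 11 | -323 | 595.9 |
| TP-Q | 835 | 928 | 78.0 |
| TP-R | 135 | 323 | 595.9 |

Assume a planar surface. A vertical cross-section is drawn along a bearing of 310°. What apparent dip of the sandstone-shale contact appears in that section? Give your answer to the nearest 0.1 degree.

38.3°

Let the plane be z = a·x + b·y + c.
TP-Q−TP-P: 824a + 1251b = −517.9;  TP-R−TP-P: 124a + 646b = 0.
Solving gives a = −0.88701, b = 0.17026.
Unit vector along 310° is (sin 310°, cos 310°) = (-0.7660, 0.6428).
Slope in that direction = a·(-0.7660) + b·(0.6428) = 0.78893.
Apparent dip = arctan|0.78893| = 38.3° (true dip is 42.1°, so apparent ≤ true as expected).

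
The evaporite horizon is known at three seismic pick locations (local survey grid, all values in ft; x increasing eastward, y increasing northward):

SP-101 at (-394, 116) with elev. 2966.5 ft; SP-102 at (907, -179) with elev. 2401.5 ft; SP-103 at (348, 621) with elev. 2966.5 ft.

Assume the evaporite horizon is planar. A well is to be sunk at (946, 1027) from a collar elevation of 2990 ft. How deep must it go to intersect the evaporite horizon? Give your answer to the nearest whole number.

Two edge vectors: SP-101→SP-102 = (1301, -295, -565), SP-101→SP-103 = (742, 505, 0).
Normal n = (SP-101→SP-102) × (SP-101→SP-103) = (285325, -419230, 875895).
So ∂z/∂x = −n_x/n_z = −0.32575 and ∂z/∂y = −n_y/n_z = 0.47863.
Intercept c from SP-101: 2966.5 − 128.35 − 55.52 = 2782.63.
At (946, 1027): z_contact = −308.2 + 491.6 + 2782.63 = 2966.0 ft.
Depth below ground = 2990 − 2966.0 = 24 ft.

24 ft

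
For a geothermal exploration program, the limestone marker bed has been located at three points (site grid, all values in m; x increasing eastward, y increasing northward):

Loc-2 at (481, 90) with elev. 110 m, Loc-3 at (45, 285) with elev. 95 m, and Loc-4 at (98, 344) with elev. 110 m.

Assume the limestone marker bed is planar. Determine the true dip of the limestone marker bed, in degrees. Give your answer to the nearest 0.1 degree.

Let the plane be z = a·x + b·y + c.
Loc-3−Loc-2: −436a + 195b = −15;  Loc-4−Loc-2: −383a + 254b = 0.
Solving gives a = 0.10566, b = 0.15932.
Gradient magnitude |∇z| = √(a² + b²) = √(0.01116 + 0.02538) = 0.19117.
True dip = arctan(0.19117) = 10.8°, dipping toward SSW (azimuth ≈ 214°).

10.8°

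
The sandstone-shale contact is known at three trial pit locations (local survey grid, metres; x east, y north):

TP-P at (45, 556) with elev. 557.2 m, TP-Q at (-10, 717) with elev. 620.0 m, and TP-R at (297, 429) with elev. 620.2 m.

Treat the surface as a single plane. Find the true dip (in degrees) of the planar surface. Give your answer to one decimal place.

Two edge vectors: TP-P→TP-Q = (-55, 161, 62.8), TP-P→TP-R = (252, -127, 63).
Normal n = (TP-P→TP-Q) × (TP-P→TP-R) = (18118.6, 19290.6, -33587).
So ∂z/∂x = −n_x/n_z = 0.53945 and ∂z/∂y = −n_y/n_z = 0.57435.
Gradient magnitude |∇z| = √(a² + b²) = √(0.29101 + 0.32987) = 0.78796.
True dip = arctan(0.78796) = 38.2°, dipping toward SW (azimuth ≈ 223°).

38.2°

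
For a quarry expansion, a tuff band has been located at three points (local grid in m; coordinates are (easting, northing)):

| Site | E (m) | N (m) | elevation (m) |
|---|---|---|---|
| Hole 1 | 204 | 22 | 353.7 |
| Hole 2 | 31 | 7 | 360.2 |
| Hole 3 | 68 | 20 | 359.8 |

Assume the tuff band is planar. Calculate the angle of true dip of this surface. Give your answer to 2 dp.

Two edge vectors: Hole 1→Hole 2 = (-173, -15, 6.5), Hole 1→Hole 3 = (-136, -2, 6.1).
Normal n = (Hole 1→Hole 2) × (Hole 1→Hole 3) = (-78.5, 171.3, -1694).
So ∂z/∂E = −n_x/n_z = −0.04634 and ∂z/∂N = −n_y/n_z = 0.10112.
Gradient magnitude |∇z| = √(a² + b²) = √(0.00215 + 0.01023) = 0.11123.
True dip = arctan(0.11123) = 6.35°, dipping toward SSE (azimuth ≈ 155°).

6.35°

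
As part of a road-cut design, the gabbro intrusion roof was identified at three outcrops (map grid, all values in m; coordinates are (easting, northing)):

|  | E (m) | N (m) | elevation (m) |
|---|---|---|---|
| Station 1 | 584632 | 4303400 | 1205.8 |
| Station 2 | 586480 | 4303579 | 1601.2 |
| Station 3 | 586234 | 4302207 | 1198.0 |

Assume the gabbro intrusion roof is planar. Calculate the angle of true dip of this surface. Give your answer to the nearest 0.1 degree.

17.8°

Let the plane be z = a·E + b·N + c.
Station 2−Station 1: 1848a + 179b = 395.4;  Station 3−Station 1: 1602a − 1193b = −7.8.
Solving gives a = 0.18877, b = 0.26003.
Gradient magnitude |∇z| = √(a² + b²) = √(0.03564 + 0.06762) = 0.32133.
True dip = arctan(0.32133) = 17.8°, dipping toward SW (azimuth ≈ 216°).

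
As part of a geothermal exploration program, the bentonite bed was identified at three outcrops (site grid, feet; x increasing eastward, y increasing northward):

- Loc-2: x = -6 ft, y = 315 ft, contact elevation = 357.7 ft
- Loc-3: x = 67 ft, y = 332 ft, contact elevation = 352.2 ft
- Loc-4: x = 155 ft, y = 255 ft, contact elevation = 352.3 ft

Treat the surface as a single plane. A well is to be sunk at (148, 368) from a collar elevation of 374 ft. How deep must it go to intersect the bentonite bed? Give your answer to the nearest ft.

Let the plane be z = a·x + b·y + c.
Loc-3−Loc-2: 73a + 17b = −5.5;  Loc-4−Loc-2: 161a − 60b = −5.4.
Solving gives a = −0.05927, b = −0.06903.
Then c = 357.7 − a·-6 − b·315 = 379.09.
At (148, 368): z_contact = −8.8 − 25.4 + 379.09 = 344.9 ft.
Depth below ground = 374 − 344.9 = 29 ft.

29 ft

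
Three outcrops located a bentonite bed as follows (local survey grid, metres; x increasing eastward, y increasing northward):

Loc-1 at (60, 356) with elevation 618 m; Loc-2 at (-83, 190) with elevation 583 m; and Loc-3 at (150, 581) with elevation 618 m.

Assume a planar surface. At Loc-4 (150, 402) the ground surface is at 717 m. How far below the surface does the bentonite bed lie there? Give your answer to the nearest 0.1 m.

66.3 m

Two edge vectors: Loc-1→Loc-2 = (-143, -166, -35), Loc-1→Loc-3 = (90, 225, 0).
Normal n = (Loc-1→Loc-2) × (Loc-1→Loc-3) = (7875, -3150, -17235).
So ∂z/∂x = −n_x/n_z = 0.45692 and ∂z/∂y = −n_y/n_z = −0.18277.
Intercept c from Loc-1: 618 − 27.42 + 65.07 = 655.65.
At (150, 402): z_contact = 68.54 − 73.47 + 655.65 = 650.72 m.
Depth below ground = 717 − 650.72 = 66.3 m.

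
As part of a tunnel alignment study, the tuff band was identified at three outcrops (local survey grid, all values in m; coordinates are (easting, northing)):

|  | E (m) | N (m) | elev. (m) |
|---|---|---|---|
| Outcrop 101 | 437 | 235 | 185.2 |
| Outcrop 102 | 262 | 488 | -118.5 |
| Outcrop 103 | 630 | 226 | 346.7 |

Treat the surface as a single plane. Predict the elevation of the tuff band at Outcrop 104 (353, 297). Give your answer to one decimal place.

Let the plane be z = a·E + b·N + c.
Outcrop 102−Outcrop 101: −175a + 253b = −303.7;  Outcrop 103−Outcrop 101: 193a − 9b = 161.5.
Solving gives a = 0.80684, b = −0.64231.
Then c = 185.2 − a·437 − b·235 = −16.44.
At (353, 297): z = 284.8 − 190.8 − 16.44 = 77.6 m.

77.6 m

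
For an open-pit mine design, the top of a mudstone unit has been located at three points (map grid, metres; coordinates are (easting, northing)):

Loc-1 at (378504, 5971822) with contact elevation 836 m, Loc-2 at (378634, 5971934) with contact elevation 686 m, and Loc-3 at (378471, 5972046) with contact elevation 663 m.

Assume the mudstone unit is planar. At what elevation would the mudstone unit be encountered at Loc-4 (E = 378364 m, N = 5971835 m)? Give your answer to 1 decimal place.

Two edge vectors: Loc-1→Loc-2 = (130, 112, -150), Loc-1→Loc-3 = (-33, 224, -173).
Normal n = (Loc-1→Loc-2) × (Loc-1→Loc-3) = (14224, 27440, 32816).
So ∂z/∂E = −n_x/n_z = −0.433447099 and ∂z/∂N = −n_y/n_z = −0.836177474.
Intercept c from Loc-1: 836 + 164061.46 + 4993503.04 = 5158400.50.
At (378364, 5971835): z = −164000.8 − 4993513.9 + 5158400.50 = 885.8 m.

885.8 m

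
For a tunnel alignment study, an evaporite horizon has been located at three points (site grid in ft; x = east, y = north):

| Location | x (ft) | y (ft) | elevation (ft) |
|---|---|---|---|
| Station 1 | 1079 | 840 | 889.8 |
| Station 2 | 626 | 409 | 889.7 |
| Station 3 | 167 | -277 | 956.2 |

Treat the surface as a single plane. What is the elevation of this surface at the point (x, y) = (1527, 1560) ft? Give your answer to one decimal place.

Two edge vectors: Station 1→Station 2 = (-453, -431, -0.1), Station 1→Station 3 = (-912, -1117, 66.4).
Normal n = (Station 1→Station 2) × (Station 1→Station 3) = (-28730.1, 30170.4, 112929).
So ∂z/∂x = −n_x/n_z = 0.254409 and ∂z/∂y = −n_y/n_z = −0.267163.
Intercept c from Station 1: 889.8 − 274.51 + 224.42 = 839.71.
At (1527, 1560): z = 388.5 − 416.8 + 839.71 = 811.4 ft.

811.4 ft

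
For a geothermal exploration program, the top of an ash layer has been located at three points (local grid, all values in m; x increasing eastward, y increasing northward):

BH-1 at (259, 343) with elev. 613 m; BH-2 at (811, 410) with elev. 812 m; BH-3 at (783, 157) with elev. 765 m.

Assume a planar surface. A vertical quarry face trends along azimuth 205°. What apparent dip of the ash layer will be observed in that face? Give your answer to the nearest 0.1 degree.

15.6°

Let the plane be z = a·x + b·y + c.
BH-2−BH-1: 552a + 67b = 199;  BH-3−BH-1: 524a − 186b = 152.
Solving gives a = 0.34256, b = 0.14786.
Unit vector along 205° is (sin 205°, cos 205°) = (-0.4226, -0.9063).
Slope in that direction = a·(-0.4226) + b·(-0.9063) = −0.27878.
Apparent dip = arctan|0.27878| = 15.6° (true dip is 20.5°, so apparent ≤ true as expected).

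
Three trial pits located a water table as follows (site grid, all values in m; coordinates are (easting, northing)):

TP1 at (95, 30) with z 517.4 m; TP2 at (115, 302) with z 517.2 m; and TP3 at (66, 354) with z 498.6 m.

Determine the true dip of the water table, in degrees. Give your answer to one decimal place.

Two edge vectors: TP1→TP2 = (20, 272, -0.2), TP1→TP3 = (-29, 324, -18.8).
Normal n = (TP1→TP2) × (TP1→TP3) = (-5048.8, 381.8, 14368).
So ∂z/∂E = −n_x/n_z = 0.35139 and ∂z/∂N = −n_y/n_z = −0.02657.
Gradient magnitude |∇z| = √(a² + b²) = √(0.12348 + 0.00071) = 0.35240.
True dip = arctan(0.35240) = 19.4°, dipping toward W (azimuth ≈ 274°).

19.4°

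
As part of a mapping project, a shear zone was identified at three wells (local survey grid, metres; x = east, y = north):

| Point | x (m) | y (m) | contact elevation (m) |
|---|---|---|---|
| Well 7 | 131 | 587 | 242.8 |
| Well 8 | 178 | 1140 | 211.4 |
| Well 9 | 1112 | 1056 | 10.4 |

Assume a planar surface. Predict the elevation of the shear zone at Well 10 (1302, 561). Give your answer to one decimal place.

Let the plane be z = a·x + b·y + c.
Well 8−Well 7: 47a + 553b = −31.4;  Well 9−Well 7: 981a + 469b = −232.4.
Solving gives a = −0.218639, b = −0.038199.
Then c = 242.8 − a·131 − b·587 = 293.86.
At (1302, 561): z = −284.7 − 21.4 + 293.86 = -12.2 m.

-12.2 m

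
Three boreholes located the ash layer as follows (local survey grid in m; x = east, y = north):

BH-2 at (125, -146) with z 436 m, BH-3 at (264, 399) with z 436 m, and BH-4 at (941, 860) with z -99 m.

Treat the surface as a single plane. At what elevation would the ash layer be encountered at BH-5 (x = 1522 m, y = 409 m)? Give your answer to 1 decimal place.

-764.6 m

Two edge vectors: BH-2→BH-3 = (139, 545, 0), BH-2→BH-4 = (816, 1006, -535).
Normal n = (BH-2→BH-3) × (BH-2→BH-4) = (-291575, 74365, -304886).
So ∂z/∂x = −n_x/n_z = −0.956341 and ∂z/∂y = −n_y/n_z = 0.243911.
Intercept c from BH-2: 436 + 119.54 + 35.61 = 591.15.
At (1522, 409): z = −1455.6 + 99.8 + 591.15 = -764.6 m.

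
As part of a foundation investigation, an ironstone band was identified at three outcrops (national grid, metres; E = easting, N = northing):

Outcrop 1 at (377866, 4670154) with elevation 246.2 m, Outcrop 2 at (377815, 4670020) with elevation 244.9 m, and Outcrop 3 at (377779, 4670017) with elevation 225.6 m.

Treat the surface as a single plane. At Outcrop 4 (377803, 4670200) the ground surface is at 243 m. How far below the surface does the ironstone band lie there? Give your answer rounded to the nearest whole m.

41 m

Two edge vectors: Outcrop 1→Outcrop 2 = (-51, -134, -1.3), Outcrop 1→Outcrop 3 = (-87, -137, -20.6).
Normal n = (Outcrop 1→Outcrop 2) × (Outcrop 1→Outcrop 3) = (2582.3, -937.5, -4671).
So ∂z/∂E = −n_x/n_z = 0.55283665 and ∂z/∂N = −n_y/n_z = −0.20070649.
Intercept c from Outcrop 1: 246.2 − 208898.17 + 937330.20 = 728678.23.
At (377803, 4670200): z_contact = 208863.3 − 937339.4 + 728678.23 = 202.1 m.
Depth below ground = 243 − 202.1 = 41 m.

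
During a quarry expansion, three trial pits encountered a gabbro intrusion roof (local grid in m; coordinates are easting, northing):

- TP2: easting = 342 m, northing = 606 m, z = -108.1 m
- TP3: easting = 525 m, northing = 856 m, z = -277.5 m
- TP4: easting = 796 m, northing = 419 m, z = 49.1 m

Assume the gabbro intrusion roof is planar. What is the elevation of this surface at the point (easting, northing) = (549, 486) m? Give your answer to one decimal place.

-11.6 m

Two edge vectors: TP2→TP3 = (183, 250, -169.4), TP2→TP4 = (454, -187, 157.2).
Normal n = (TP2→TP3) × (TP2→TP4) = (7622.2, -105675.2, -147721).
So ∂z/∂easting = −n_x/n_z = 0.05160 and ∂z/∂northing = −n_y/n_z = −0.71537.
Intercept c from TP2: -108.1 − 17.65 + 433.51 = 307.77.
At (549, 486): z = 28.3 − 347.7 + 307.77 = -11.6 m.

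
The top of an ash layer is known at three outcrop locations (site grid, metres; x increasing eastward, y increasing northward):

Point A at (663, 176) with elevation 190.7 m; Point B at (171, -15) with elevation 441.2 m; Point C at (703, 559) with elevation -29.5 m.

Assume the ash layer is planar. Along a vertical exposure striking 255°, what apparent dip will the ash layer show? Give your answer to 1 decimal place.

23.2°

Let the plane be z = a·x + b·y + c.
Point B−Point A: −492a − 191b = 250.5;  Point C−Point A: 40a + 383b = −220.2.
Solving gives a = −0.29803, b = −0.54381.
Unit vector along 255° is (sin 255°, cos 255°) = (-0.9659, -0.2588).
Slope in that direction = a·(-0.9659) + b·(-0.2588) = 0.42863.
Apparent dip = arctan|0.42863| = 23.2° (true dip is 31.8°, so apparent ≤ true as expected).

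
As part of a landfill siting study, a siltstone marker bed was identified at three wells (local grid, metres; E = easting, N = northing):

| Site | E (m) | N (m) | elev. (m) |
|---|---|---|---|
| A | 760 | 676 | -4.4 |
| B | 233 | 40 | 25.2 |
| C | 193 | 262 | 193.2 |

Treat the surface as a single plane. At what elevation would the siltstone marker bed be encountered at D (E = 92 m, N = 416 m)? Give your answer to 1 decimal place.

368.1 m

Two edge vectors: A→B = (-527, -636, 29.6), A→C = (-567, -414, 197.6).
Normal n = (A→B) × (A→C) = (-113419.2, 87352, -142434).
So ∂z/∂E = −n_x/n_z = −0.79629 and ∂z/∂N = −n_y/n_z = 0.61328.
Intercept c from A: -4.4 + 605.18 − 414.58 = 186.21.
At (92, 416): z = −73.3 + 255.1 + 186.21 = 368.1 m.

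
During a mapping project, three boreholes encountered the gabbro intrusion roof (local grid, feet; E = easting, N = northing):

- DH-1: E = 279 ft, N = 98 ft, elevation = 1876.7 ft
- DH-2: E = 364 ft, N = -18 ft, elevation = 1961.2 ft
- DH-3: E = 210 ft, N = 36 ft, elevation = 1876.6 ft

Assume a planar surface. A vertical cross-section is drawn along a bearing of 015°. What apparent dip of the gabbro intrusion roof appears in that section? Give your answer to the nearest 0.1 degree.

17.8°

Let the plane be z = a·E + b·N + c.
DH-2−DH-1: 85a − 116b = 84.5;  DH-3−DH-1: −69a − 62b = −0.1.
Solving gives a = 0.39556, b = −0.43860.
Unit vector along 015° is (sin 15°, cos 15°) = (0.2588, 0.9659).
Slope in that direction = a·(0.2588) + b·(0.9659) = −0.32128.
Apparent dip = arctan|0.32128| = 17.8° (true dip is 30.6°, so apparent ≤ true as expected).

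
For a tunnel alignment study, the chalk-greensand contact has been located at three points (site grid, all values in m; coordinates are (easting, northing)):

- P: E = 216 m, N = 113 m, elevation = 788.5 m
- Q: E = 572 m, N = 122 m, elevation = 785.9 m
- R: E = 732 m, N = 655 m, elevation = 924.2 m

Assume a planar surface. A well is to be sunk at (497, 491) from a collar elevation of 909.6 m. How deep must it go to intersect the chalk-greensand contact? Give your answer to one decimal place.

Let the plane be z = a·E + b·N + c.
Q−P: 356a + 9b = −2.6;  R−P: 516a + 542b = 135.7.
Solving gives a = −0.01397, b = 0.26367.
Then c = 788.5 − a·216 − b·113 = 761.72.
At (497, 491): z_contact = −6.94 + 129.46 + 761.72 = 884.24 m.
Depth below ground = 909.6 − 884.24 = 25.4 m.

25.4 m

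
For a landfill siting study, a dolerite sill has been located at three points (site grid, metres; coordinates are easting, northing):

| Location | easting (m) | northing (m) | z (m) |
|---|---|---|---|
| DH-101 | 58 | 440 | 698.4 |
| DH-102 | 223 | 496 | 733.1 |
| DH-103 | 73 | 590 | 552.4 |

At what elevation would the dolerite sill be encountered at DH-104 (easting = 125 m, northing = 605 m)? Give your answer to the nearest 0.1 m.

566.1 m

Let the plane be z = a·easting + b·northing + c.
DH-102−DH-101: 165a + 56b = 34.7;  DH-103−DH-101: 15a + 150b = −146.
Solving gives a = 0.55964, b = −1.02930.
Then c = 698.4 − a·58 − b·440 = 1118.83.
At (125, 605): z = 70.0 − 622.7 + 1118.83 = 566.1 m.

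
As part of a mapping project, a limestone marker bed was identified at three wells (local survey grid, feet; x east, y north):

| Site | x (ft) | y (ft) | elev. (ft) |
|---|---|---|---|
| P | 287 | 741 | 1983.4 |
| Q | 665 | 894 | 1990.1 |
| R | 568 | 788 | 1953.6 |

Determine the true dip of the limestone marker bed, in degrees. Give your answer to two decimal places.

29.07°

Let the plane be z = a·x + b·y + c.
Q−P: 378a + 153b = 6.7;  R−P: 281a + 47b = −29.8.
Solving gives a = −0.19322, b = 0.52115.
Gradient magnitude |∇z| = √(a² + b²) = √(0.03733 + 0.27160) = 0.55582.
True dip = arctan(0.55582) = 29.07°, dipping toward SSE (azimuth ≈ 160°).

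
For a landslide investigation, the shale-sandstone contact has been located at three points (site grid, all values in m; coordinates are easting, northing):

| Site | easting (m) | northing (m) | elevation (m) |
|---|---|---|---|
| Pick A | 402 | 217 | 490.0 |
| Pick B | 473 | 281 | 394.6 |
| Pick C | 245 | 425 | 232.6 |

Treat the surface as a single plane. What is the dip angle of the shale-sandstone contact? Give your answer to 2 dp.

Let the plane be z = a·easting + b·northing + c.
Pick B−Pick A: 71a + 64b = −95.4;  Pick C−Pick A: −157a + 208b = −257.4.
Solving gives a = −0.13578, b = −1.33999.
Gradient magnitude |∇z| = √(a² + b²) = √(0.01844 + 1.79557) = 1.34685.
True dip = arctan(1.34685) = 53.41°, dipping toward N (azimuth ≈ 006°).

53.41°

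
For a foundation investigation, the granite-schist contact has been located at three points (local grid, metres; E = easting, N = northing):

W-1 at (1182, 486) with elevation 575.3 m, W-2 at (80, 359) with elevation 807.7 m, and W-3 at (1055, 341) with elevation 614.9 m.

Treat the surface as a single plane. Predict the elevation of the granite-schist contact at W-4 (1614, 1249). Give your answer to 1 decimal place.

414.1 m

Let the plane be z = a·E + b·N + c.
W-2−W-1: −1102a − 127b = 232.4;  W-3−W-1: −127a − 145b = 39.6.
Solving gives a = −0.199559, b = −0.098318.
Then c = 575.3 − a·1182 − b·486 = 858.96.
At (1614, 1249): z = −322.1 − 122.8 + 858.96 = 414.1 m.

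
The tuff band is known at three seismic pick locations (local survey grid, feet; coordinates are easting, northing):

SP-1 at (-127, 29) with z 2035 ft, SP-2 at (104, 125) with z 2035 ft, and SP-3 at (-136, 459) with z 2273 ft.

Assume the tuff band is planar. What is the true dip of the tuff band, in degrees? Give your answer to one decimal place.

Two edge vectors: SP-1→SP-2 = (231, 96, 0), SP-1→SP-3 = (-9, 430, 238).
Normal n = (SP-1→SP-2) × (SP-1→SP-3) = (22848, -54978, 100194).
So ∂z/∂easting = −n_x/n_z = −0.22804 and ∂z/∂northing = −n_y/n_z = 0.54872.
Gradient magnitude |∇z| = √(a² + b²) = √(0.05200 + 0.30109) = 0.59421.
True dip = arctan(0.59421) = 30.7°, dipping toward SSE (azimuth ≈ 157°).

30.7°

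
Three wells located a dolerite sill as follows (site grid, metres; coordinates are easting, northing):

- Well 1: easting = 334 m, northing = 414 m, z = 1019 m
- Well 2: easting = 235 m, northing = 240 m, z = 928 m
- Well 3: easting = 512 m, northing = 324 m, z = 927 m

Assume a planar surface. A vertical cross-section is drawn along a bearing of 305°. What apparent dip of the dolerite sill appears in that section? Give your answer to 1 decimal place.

Let the plane be z = a·easting + b·northing + c.
Well 2−Well 1: −99a − 174b = −91;  Well 3−Well 1: 178a − 90b = −92.
Solving gives a = −0.19603, b = 0.63452.
Unit vector along 305° is (sin 305°, cos 305°) = (-0.8192, 0.5736).
Slope in that direction = a·(-0.8192) + b·(0.5736) = 0.52452.
Apparent dip = arctan|0.52452| = 27.7° (true dip is 33.6°, so apparent ≤ true as expected).

27.7°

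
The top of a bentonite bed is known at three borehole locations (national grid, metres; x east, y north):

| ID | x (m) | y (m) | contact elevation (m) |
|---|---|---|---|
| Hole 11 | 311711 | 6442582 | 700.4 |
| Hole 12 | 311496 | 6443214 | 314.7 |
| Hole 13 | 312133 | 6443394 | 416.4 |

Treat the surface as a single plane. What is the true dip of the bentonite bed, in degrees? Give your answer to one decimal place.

Let the plane be z = a·x + b·y + c.
Hole 12−Hole 11: −215a + 632b = −385.7;  Hole 13−Hole 11: 422a + 812b = −284.
Solving gives a = 0.30298, b = −0.50721.
Gradient magnitude |∇z| = √(a² + b²) = √(0.09180 + 0.25727) = 0.59082.
True dip = arctan(0.59082) = 30.6°, dipping toward NNW (azimuth ≈ 329°).

30.6°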